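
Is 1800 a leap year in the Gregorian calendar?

1800 is not a leap year (divisible by 100 but not 400).

No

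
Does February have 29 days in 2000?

2000 is a leap year (divisible by 400).

Yes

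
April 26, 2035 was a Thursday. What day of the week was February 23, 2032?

Count forward from the earlier date (February 23, 2032) to the later (April 26, 2035):
Day-of-year of February 23, 2032: 54.
Day-of-year of April 26, 2035: 116.
2032 has 366 days, so 366 − 54 = 312 days remain in 2032.
Full years: 2033: 365; 2034: 365. Sum = 730.
Total: 312 + 730 + 116 = 1158 days.
1158 mod 7 = 3, so 3 days before Thursday is Monday.

Monday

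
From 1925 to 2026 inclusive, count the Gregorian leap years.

25

Years divisible by 4: 1928, 1932, …, 2024 — 25 in all.
2000 is divisible by 400, so still leap.
No century exceptions apply. Count: 25.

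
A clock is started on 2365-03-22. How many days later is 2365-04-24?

March 2365: 31 − 22 = 9 days remain.
April 1–24, 2365: 24 days.
Total: 9 + 24 = 33 days.

33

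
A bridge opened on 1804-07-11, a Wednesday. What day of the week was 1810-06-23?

Saturday

July 11, 1804 → July 11, 1805: 365 days.
July 11, 1805 → July 11, 1806: 365 days.
July 11, 1806 → July 11, 1807: 365 days.
July 11, 1807 → July 11, 1808: 366 days (1808 is a leap year).
July 11, 1808 → July 11, 1809: 365 days.
July 1809: 31 − 11 = 20 days remain.
Then 10 full months totalling 304 days.
June 1–23, 1810: 23 days.
Residual: 347 days.
Total: 2173 days.
2173 mod 7 = 3, so 3 days after Wednesday is Saturday.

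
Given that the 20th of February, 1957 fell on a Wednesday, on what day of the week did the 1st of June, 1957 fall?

February 1957: 28 − 20 = 8 days remain (1957 is not a leap year, so February has 28 days).
Then March (31), April (30), May (31): 31 + 30 + 31 = 92 days.
June 1, 1957: 1 day.
Total: 8 + 92 + 1 = 101 days.
101 mod 7 = 3, so 3 days after Wednesday is Saturday.

Saturday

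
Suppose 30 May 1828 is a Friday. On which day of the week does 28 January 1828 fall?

Monday

Count forward from the earlier date (January 28, 1828) to the later (May 30, 1828):
January 1828: 31 − 28 = 3 days remain.
Then February 1828 (29), March (31), April (30): 29 + 31 + 30 = 90 days.
May 1–30, 1828: 30 days.
Total: 3 + 90 + 30 = 123 days.
123 mod 7 = 4, so 4 days before Friday is Monday.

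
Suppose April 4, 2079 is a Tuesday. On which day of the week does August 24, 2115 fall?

Saturday

From April 4, 2079 to April 4, 2115: 36 years, of which 8 contain a Feb 29 — 28×365 + 8×366 = 13148 days.
(2100 is not a leap year (divisible by 100 but not 400).)
April 2115: 30 − 4 = 26 days remain.
Then May (31), June (30), July (31): 31 + 30 + 31 = 92 days.
August 1–24, 2115: 24 days.
Residual: 142 days.
Total: 13290 days.
13290 mod 7 = 4, so 4 days after Tuesday is Saturday.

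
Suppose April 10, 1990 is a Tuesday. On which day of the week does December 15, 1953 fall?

Tuesday

Count forward from the earlier date (December 15, 1953) to the later (April 10, 1990):
Day-of-year of December 15, 1953: 349.
Day-of-year of April 10, 1990: 100.
1953 has 365 days, so 365 − 349 = 16 days remain in 1953.
Full years 1954–1989: 27 common + 9 leap = 27×365 + 9×366 = 13149 days.
Total: 16 + 13149 + 100 = 13265 days.
13265 is a multiple of 7, so December 15, 1953 falls on the same weekday: Tuesday.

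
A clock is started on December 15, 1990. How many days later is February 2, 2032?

Day-of-year of December 15, 1990: 349.
Day-of-year of February 2, 2032: 33.
1990 has 365 days, so 365 − 349 = 16 days remain in 1990.
Full years 1991–2031: 31 common + 10 leap = 31×365 + 10×366 = 14975 days.
Total: 16 + 14975 + 33 = 15024 days.

15024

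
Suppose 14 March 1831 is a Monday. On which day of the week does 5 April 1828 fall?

Saturday

Count forward from the earlier date (April 5, 1828) to the later (March 14, 1831):
April 5, 1828 → April 5, 1829: 365 days.
April 5, 1829 → April 5, 1830: 365 days.
April 1830: 30 − 5 = 25 days remain.
Then 10 full months totalling 304 days.
March 1–14, 1831: 14 days.
Residual: 343 days.
Total: 1073 days.
1073 mod 7 = 2, so 2 days before Monday is Saturday.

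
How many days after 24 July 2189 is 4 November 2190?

468

July 2189: 31 − 24 = 7 days remain.
Then 15 full months totalling 457 days.
November 1–4, 2190: 4 days.
Total: 7 + 457 + 4 = 468 days.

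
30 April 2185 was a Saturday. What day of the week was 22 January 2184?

Count forward from the earlier date (January 22, 2184) to the later (April 30, 2185):
Day-of-year of January 22, 2184: 22.
Day-of-year of April 30, 2185: 120.
2184 has 366 days, so 366 − 22 = 344 days remain in 2184.
Total: 344 + 120 = 464 days.
464 mod 7 = 2, so 2 days before Saturday is Thursday.

Thursday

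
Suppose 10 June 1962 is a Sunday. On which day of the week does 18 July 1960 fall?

Monday

Count forward from the earlier date (July 18, 1960) to the later (June 10, 1962):
July 18, 1960 → July 18, 1961: 365 days.
July 1961: 31 − 18 = 13 days remain.
Then 10 full months totalling 304 days.
June 1–10, 1962: 10 days.
Residual: 327 days.
Total: 692 days.
692 mod 7 = 6, so 6 days before Sunday is Monday.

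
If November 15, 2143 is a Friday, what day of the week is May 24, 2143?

Count forward from the earlier date (May 24, 2143) to the later (November 15, 2143):
May 2143: 31 − 24 = 7 days remain.
Then June (30), July (31), August (31), September (30), October (31): 30 + 31 + 31 + 30 + 31 = 153 days.
November 1–15, 2143: 15 days.
Total: 7 + 153 + 15 = 175 days.
175 is a multiple of 7, so May 24, 2143 falls on the same weekday: Friday.

Friday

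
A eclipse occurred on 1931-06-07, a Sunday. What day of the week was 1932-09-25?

Sunday

June 7, 1931 → June 7, 1932: 366 days (1932 is a leap year).
June 1932: 30 − 7 = 23 days remain.
Then July (31), August (31): 31 + 31 = 62 days.
September 1–25, 1932: 25 days.
Residual: 110 days.
Total: 476 days.
476 is a multiple of 7, so 1932-09-25 falls on the same weekday: Sunday.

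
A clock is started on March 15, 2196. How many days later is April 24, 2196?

March 2196: 31 − 15 = 16 days remain.
April 1–24, 2196: 24 days.
Total: 16 + 24 = 40 days.

40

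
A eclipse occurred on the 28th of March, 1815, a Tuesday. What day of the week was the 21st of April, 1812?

Tuesday

Count forward from the earlier date (April 21, 1812) to the later (March 28, 1815):
Day-of-year of April 21, 1812: 112.
Day-of-year of March 28, 1815: 87.
1812 has 366 days, so 366 − 112 = 254 days remain in 1812.
Full years: 1813: 365; 1814: 365. Sum = 730.
Total: 254 + 730 + 87 = 1071 days.
1071 is a multiple of 7, so the 21st of April, 1812 falls on the same weekday: Tuesday.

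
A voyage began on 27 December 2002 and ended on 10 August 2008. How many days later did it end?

December 27, 2002 → December 27, 2003: 365 days.
December 27, 2003 → December 27, 2004: 366 days (2004 is a leap year).
December 27, 2004 → December 27, 2005: 365 days.
December 27, 2005 → December 27, 2006: 365 days.
December 27, 2006 → December 27, 2007: 365 days.
December 2007: 31 − 27 = 4 days remain.
Then January (31), February 2008 (29), March (31), April (30), May (31), June (30), July (31): 31 + 29 + 31 + 30 + 31 + 30 + 31 = 213 days.
August 1–10, 2008: 10 days.
Residual: 227 days.
Total: 2053 days.

2053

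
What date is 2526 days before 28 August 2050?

28 September 2043

Count 2526 days before August 28, 2050:
September 28, 2043 → September 28, 2044: 366 days (2044 is a leap year).
September 28, 2044 → September 28, 2045: 365 days.
September 28, 2045 → September 28, 2046: 365 days.
September 28, 2046 → September 28, 2047: 365 days.
September 28, 2047 → September 28, 2048: 366 days (2048 is a leap year).
September 28, 2048 → September 28, 2049: 365 days.
September 2049: 30 − 28 = 2 days remain.
Then 10 full months totalling 304 days.
August 1–28, 2050: 28 days.
Residual: 334 days.
Total: 2526 days.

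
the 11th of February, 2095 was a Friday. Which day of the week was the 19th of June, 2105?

Friday

From February 11, 2095 to February 11, 2105: 10 years, of which 2 contain a Feb 29 — 8×365 + 2×366 = 3652 days.
(2100 is not a leap year (divisible by 100 but not 400).)
February 2105: 28 − 11 = 17 days remain (2105 is not a leap year, so February has 28 days).
Then March (31), April (30), May (31): 31 + 30 + 31 = 92 days.
June 1–19, 2105: 19 days.
Residual: 128 days.
Total: 3780 days.
3780 is a multiple of 7, so the 19th of June, 2105 falls on the same weekday: Friday.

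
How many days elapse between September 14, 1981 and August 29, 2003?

Day-of-year of September 14, 1981: 257.
Day-of-year of August 29, 2003: 241.
1981 has 365 days, so 365 − 257 = 108 days remain in 1981.
Full years 1982–2002: 16 common + 5 leap = 16×365 + 5×366 = 7670 days.
Total: 108 + 7670 + 241 = 8019 days.

8019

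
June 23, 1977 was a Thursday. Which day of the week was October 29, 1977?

Saturday

June 1977: 30 − 23 = 7 days remain.
Then July (31), August (31), September (30): 31 + 31 + 30 = 92 days.
October 1–29, 1977: 29 days.
Total: 7 + 92 + 29 = 128 days.
128 mod 7 = 2, so 2 days after Thursday is Saturday.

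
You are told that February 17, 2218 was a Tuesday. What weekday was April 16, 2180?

Count forward from the earlier date (April 16, 2180) to the later (February 17, 2218):
From April 16, 2180 to April 16, 2217: 37 years, of which 8 contain a Feb 29 — 29×365 + 8×366 = 13513 days.
(2200 is not a leap year (divisible by 100 but not 400).)
April 2217: 30 − 16 = 14 days remain.
Then 9 full months totalling 276 days.
February 1–17, 2218: 17 days (2218 is not a leap year).
Residual: 307 days.
Total: 13820 days.
13820 mod 7 = 2, so 2 days before Tuesday is Sunday.

Sunday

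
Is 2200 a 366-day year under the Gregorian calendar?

2200 is not a leap year (divisible by 100 but not 400).

No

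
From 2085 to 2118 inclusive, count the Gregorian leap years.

7

Years divisible by 4 in [2085, 2118]: 2088, 2092, 2096, 2100, 2104, 2108, 2112, 2116.
Of these, 2100 is divisible by 100 but not 400, so not leap.
Leap years: 8 − 1 = 7.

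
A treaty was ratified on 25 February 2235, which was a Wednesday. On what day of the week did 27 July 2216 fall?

Saturday

Count forward from the earlier date (July 27, 2216) to the later (February 25, 2235):
From July 27, 2216 to July 27, 2234: 18 years, of which 4 contain a Feb 29 — 14×365 + 4×366 = 6574 days.
July 2234: 31 − 27 = 4 days remain.
Then August (31), September (30), October (31), November (30), December (31), January (31): 31 + 30 + 31 + 30 + 31 + 31 = 184 days.
February 1–25, 2235: 25 days (2235 is not a leap year).
Residual: 213 days.
Total: 6787 days.
6787 mod 7 = 4, so 4 days before Wednesday is Saturday.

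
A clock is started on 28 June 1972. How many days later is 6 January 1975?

922

June 28, 1972 → June 28, 1973: 365 days.
June 28, 1973 → June 28, 1974: 365 days.
June 1974: 30 − 28 = 2 days remain.
Then July (31), August (31), September (30), October (31), November (30), December (31): 31 + 31 + 30 + 31 + 30 + 31 = 184 days.
January 1–6, 1975: 6 days.
Residual: 192 days.
Total: 922 days.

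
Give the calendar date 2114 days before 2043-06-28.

2037-09-13

Count 2114 days before June 28, 2043:
September 13, 2037 → September 13, 2038: 365 days.
September 13, 2038 → September 13, 2039: 365 days.
September 13, 2039 → September 13, 2040: 366 days (2040 is a leap year).
September 13, 2040 → September 13, 2041: 365 days.
September 13, 2041 → September 13, 2042: 365 days.
September 2042: 30 − 13 = 17 days remain.
Then October (31), November (30), December (31), January (31), February 2043 (28), March (31), April (30), May (31): 31 + 30 + 31 + 31 + 28 + 31 + 30 + 31 = 243 days.
June 1–28, 2043: 28 days.
Residual: 288 days.
Total: 2114 days.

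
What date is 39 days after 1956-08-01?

1956-09-09

Count 39 days after August 1, 1956:
August 1956: 31 − 1 = 30 days remain.
September 1–9, 1956: 9 days.
Total: 30 + 9 = 39 days.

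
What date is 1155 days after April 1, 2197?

May 31, 2200

Count 1155 days after April 1, 2197:
April 1, 2197 → April 1, 2198: 365 days.
April 1, 2198 → April 1, 2199: 365 days.
April 1, 2199 → April 1, 2200: 365 days (2200 is not a leap year (divisible by 100 but not 400)).
April 2200: 30 − 1 = 29 days remain.
May 1–31, 2200: 31 days.
Residual: 60 days.
Total: 1155 days.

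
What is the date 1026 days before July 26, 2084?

October 4, 2081

Count 1026 days before July 26, 2084:
October 4, 2081 → October 4, 2082: 365 days.
October 4, 2082 → October 4, 2083: 365 days.
October 2083: 31 − 4 = 27 days remain.
Then November (30), December (31), January (31), February 2084 (29), March (31), April (30), May (31), June (30): 30 + 31 + 31 + 29 + 31 + 30 + 31 + 30 = 243 days.
July 1–26, 2084: 26 days.
Residual: 296 days.
Total: 1026 days.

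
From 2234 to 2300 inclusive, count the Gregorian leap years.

16

Years divisible by 4: 2236, 2240, …, 2300 — 17 in all.
Of these, 2300 is divisible by 100 but not 400, so not leap.
Leap years: 17 − 1 = 16.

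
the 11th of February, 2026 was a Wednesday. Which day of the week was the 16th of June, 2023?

Count forward from the earlier date (June 16, 2023) to the later (February 11, 2026):
June 16, 2023 → June 16, 2024: 366 days (2024 is a leap year).
June 16, 2024 → June 16, 2025: 365 days.
June 2025: 30 − 16 = 14 days remain.
Then July (31), August (31), September (30), October (31), November (30), December (31), January (31): 31 + 31 + 30 + 31 + 30 + 31 + 31 = 215 days.
February 1–11, 2026: 11 days (2026 is not a leap year).
Residual: 240 days.
Total: 971 days.
971 mod 7 = 5, so 5 days before Wednesday is Friday.

Friday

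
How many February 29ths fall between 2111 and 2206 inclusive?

23

Years divisible by 4: 2112, 2116, …, 2204 — 24 in all.
Of these, 2200 is divisible by 100 but not 400, so not leap.
Leap years: 24 − 1 = 23.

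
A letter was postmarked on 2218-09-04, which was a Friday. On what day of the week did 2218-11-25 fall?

Wednesday

September 2218: 30 − 4 = 26 days remain.
Then October (31): 31 days.
November 1–25, 2218: 25 days.
Total: 26 + 31 + 25 = 82 days.
82 mod 7 = 5, so 5 days after Friday is Wednesday.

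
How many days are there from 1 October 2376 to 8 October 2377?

372

October 1, 2376 → October 1, 2377: 365 days.
Within October 2377: 8 − 1 = 7 days.
Total: 372 days.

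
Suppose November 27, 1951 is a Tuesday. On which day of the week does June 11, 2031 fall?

Wednesday

From November 27, 1951 to November 27, 2030: 79 years, of which 20 contain a Feb 29 — 59×365 + 20×366 = 28855 days.
(2000 is a leap year (divisible by 400).)
November 2030: 30 − 27 = 3 days remain.
Then December (31), January (31), February 2031 (28), March (31), April (30), May (31): 31 + 31 + 28 + 31 + 30 + 31 = 182 days.
June 1–11, 2031: 11 days.
Residual: 196 days.
Total: 29051 days.
29051 mod 7 = 1, so 1 day after Tuesday is Wednesday.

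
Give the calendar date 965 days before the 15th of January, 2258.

the 26th of May, 2255

Count 965 days before January 15, 2258:
May 26, 2255 → May 26, 2256: 366 days (2256 is a leap year).
May 26, 2256 → May 26, 2257: 365 days.
May 2257: 31 − 26 = 5 days remain.
Then June (30), July (31), August (31), September (30), October (31), November (30), December (31): 30 + 31 + 31 + 30 + 31 + 30 + 31 = 214 days.
January 1–15, 2258: 15 days.
Residual: 234 days.
Total: 965 days.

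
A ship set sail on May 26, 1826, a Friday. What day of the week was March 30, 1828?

May 1826: 31 − 26 = 5 days remain.
Then 21 full months totalling 639 days.
March 1–30, 1828: 30 days.
Total: 5 + 639 + 30 = 674 days.
674 mod 7 = 2, so 2 days after Friday is Sunday.

Sunday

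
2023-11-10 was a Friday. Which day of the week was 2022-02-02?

Count forward from the earlier date (February 2, 2022) to the later (November 10, 2023):
February 2022: 28 − 2 = 26 days remain (2022 is not a leap year, so February has 28 days).
Then 20 full months totalling 610 days.
November 1–10, 2023: 10 days.
Total: 26 + 610 + 10 = 646 days.
646 mod 7 = 2, so 2 days before Friday is Wednesday.

Wednesday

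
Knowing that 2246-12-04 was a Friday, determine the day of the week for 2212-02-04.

Count forward from the earlier date (February 4, 2212) to the later (December 4, 2246):
Day-of-year of February 4, 2212: 35.
Day-of-year of December 4, 2246: 338.
2212 has 366 days, so 366 − 35 = 331 days remain in 2212.
Full years 2213–2245: 25 common + 8 leap = 25×365 + 8×366 = 12053 days.
Total: 331 + 12053 + 338 = 12722 days.
12722 mod 7 = 3, so 3 days before Friday is Tuesday.

Tuesday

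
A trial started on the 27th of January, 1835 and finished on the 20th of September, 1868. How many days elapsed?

From January 27, 1835 to January 27, 1868: 33 years, of which 8 contain a Feb 29 — 25×365 + 8×366 = 12053 days.
January 1868: 31 − 27 = 4 days remain.
Then February 1868 (29), March (31), April (30), May (31), June (30), July (31), August (31): 29 + 31 + 30 + 31 + 30 + 31 + 31 = 213 days.
September 1–20, 1868: 20 days.
Residual: 237 days.
Total: 12290 days.

12290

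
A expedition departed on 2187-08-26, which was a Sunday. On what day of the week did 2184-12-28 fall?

Count forward from the earlier date (December 28, 2184) to the later (August 26, 2187):
Day-of-year of December 28, 2184: 363.
Day-of-year of August 26, 2187: 238.
2184 has 366 days, so 366 − 363 = 3 days remain in 2184.
Full years: 2185: 365; 2186: 365. Sum = 730.
Total: 3 + 730 + 238 = 971 days.
971 mod 7 = 5, so 5 days before Sunday is Tuesday.

Tuesday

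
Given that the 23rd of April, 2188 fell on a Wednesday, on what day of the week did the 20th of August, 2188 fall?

April 2188: 30 − 23 = 7 days remain.
Then May (31), June (30), July (31): 31 + 30 + 31 = 92 days.
August 1–20, 2188: 20 days.
Total: 7 + 92 + 20 = 119 days.
119 is a multiple of 7, so the 20th of August, 2188 falls on the same weekday: Wednesday.

Wednesday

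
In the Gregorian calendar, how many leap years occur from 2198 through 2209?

2

Years divisible by 4 in [2198, 2209]: 2200, 2204, 2208.
Of these, 2200 is divisible by 100 but not 400, so not leap.
Leap years: 3 − 1 = 2.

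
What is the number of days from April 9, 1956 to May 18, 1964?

2961

Day-of-year of April 9, 1956: 100.
Day-of-year of May 18, 1964: 139.
1956 has 366 days, so 366 − 100 = 266 days remain in 1956.
Full years 1957–1963: 6 common + 1 leap = 6×365 + 1×366 = 2556 days.
Total: 266 + 2556 + 139 = 2961 days.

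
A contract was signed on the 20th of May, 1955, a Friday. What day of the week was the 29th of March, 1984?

From May 20, 1955 to May 20, 1983: 28 years, of which 7 contain a Feb 29 — 21×365 + 7×366 = 10227 days.
May 1983: 31 − 20 = 11 days remain.
Then 9 full months totalling 274 days.
March 1–29, 1984: 29 days.
Residual: 314 days.
Total: 10541 days.
10541 mod 7 = 6, so 6 days after Friday is Thursday.

Thursday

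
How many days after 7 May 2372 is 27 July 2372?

81

May 2372: 31 − 7 = 24 days remain.
Then June (30): 30 days.
July 1–27, 2372: 27 days.
Total: 24 + 30 + 27 = 81 days.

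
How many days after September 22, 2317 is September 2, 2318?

September 2317: 30 − 22 = 8 days remain.
Then 11 full months totalling 335 days.
September 1–2, 2318: 2 days.
Residual: 345 days.
Total: 345 days.

345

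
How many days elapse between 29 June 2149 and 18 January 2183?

12256

From June 29, 2149 to June 29, 2182: 33 years, of which 8 contain a Feb 29 — 25×365 + 8×366 = 12053 days.
June 2182: 30 − 29 = 1 day remains.
Then July (31), August (31), September (30), October (31), November (30), December (31): 31 + 31 + 30 + 31 + 30 + 31 = 184 days.
January 1–18, 2183: 18 days.
Residual: 203 days.
Total: 12256 days.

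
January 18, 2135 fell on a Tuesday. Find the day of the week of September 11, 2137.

Day-of-year of January 18, 2135: 18.
Day-of-year of September 11, 2137: 254.
2135 has 365 days, so 365 − 18 = 347 days remain in 2135.
Full years: 2136: 366. Sum = 366.
Total: 347 + 366 + 254 = 967 days.
967 mod 7 = 1, so 1 day after Tuesday is Wednesday.

Wednesday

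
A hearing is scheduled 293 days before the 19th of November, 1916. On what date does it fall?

the 31st of January, 1916

Count 293 days before November 19, 1916:
January 1916: 31 − 31 = 0 days remain.
Then 9 full months totalling 274 days.
November 1–19, 1916: 19 days.
Total: 0 + 274 + 19 = 293 days.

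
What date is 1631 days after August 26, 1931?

February 12, 1936

Count 1631 days after August 26, 1931:
Day-of-year of August 26, 1931: 238.
Day-of-year of February 12, 1936: 43.
1931 has 365 days, so 365 − 238 = 127 days remain in 1931.
Full years: 1932: 366; 1933: 365; 1934: 365; 1935: 365. Sum = 1461.
Total: 127 + 1461 + 43 = 1631 days.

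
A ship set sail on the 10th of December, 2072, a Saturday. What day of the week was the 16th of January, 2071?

Friday

Count forward from the earlier date (January 16, 2071) to the later (December 10, 2072):
Day-of-year of January 16, 2071: 16.
Day-of-year of December 10, 2072: 345.
2071 has 365 days, so 365 − 16 = 349 days remain in 2071.
Total: 349 + 345 = 694 days.
694 mod 7 = 1, so 1 day before Saturday is Friday.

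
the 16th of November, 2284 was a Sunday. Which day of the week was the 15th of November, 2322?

From November 16, 2284 to November 16, 2321: 37 years, of which 8 contain a Feb 29 — 29×365 + 8×366 = 13513 days.
(2300 is not a leap year (divisible by 100 but not 400).)
November 2321: 30 − 16 = 14 days remain.
Then 11 full months totalling 335 days.
November 1–15, 2322: 15 days.
Residual: 364 days.
Total: 13877 days.
13877 mod 7 = 3, so 3 days after Sunday is Wednesday.

Wednesday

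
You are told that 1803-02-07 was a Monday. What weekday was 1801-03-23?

Monday

Count forward from the earlier date (March 23, 1801) to the later (February 7, 1803):
March 23, 1801 → March 23, 1802: 365 days.
March 1802: 31 − 23 = 8 days remain.
Then 10 full months totalling 306 days.
February 1–7, 1803: 7 days (1803 is not a leap year).
Residual: 321 days.
Total: 686 days.
686 is a multiple of 7, so 1801-03-23 falls on the same weekday: Monday.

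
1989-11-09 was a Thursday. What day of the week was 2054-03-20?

Friday

From November 9, 1989 to November 9, 2053: 64 years, of which 16 contain a Feb 29 — 48×365 + 16×366 = 23376 days.
(2000 is a leap year (divisible by 400).)
November 2053: 30 − 9 = 21 days remain.
Then December (31), January (31), February 2054 (28): 31 + 31 + 28 = 90 days.
March 1–20, 2054: 20 days.
Residual: 131 days.
Total: 23507 days.
23507 mod 7 = 1, so 1 day after Thursday is Friday.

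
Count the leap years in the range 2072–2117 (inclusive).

Years divisible by 4 in [2072, 2117]: 2072, 2076, 2080, 2084, 2088, 2092, 2096, 2100, 2104, 2108, 2112, 2116.
Of these, 2100 is divisible by 100 but not 400, so not leap.
Leap years: 12 − 1 = 11.

11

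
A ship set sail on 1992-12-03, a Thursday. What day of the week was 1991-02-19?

Tuesday

Count forward from the earlier date (February 19, 1991) to the later (December 3, 1992):
February 1991: 28 − 19 = 9 days remain (1991 is not a leap year, so February has 28 days).
Then 21 full months totalling 641 days.
December 1–3, 1992: 3 days.
Total: 9 + 641 + 3 = 653 days.
653 mod 7 = 2, so 2 days before Thursday is Tuesday.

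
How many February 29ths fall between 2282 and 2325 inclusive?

10

Years divisible by 4 in [2282, 2325]: 2284, 2288, 2292, 2296, 2300, 2304, 2308, 2312, 2316, 2320, 2324.
Of these, 2300 is divisible by 100 but not 400, so not leap.
Leap years: 11 − 1 = 10.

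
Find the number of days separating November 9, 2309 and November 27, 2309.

18

Within November 2309: 27 − 9 = 18 days.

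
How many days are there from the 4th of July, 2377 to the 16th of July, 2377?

12

Within July 2377: 16 − 4 = 12 days.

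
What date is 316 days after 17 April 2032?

27 February 2033

Count 316 days after April 17, 2032:
April 2032: 30 − 17 = 13 days remain.
Then 9 full months totalling 276 days.
February 1–27, 2033: 27 days (2033 is not a leap year).
Total: 13 + 276 + 27 = 316 days.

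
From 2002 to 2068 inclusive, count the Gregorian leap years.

Years divisible by 4: 2004, 2008, …, 2068 — 17 in all.
No century exceptions apply. Count: 17.

17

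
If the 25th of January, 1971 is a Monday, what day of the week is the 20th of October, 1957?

Count forward from the earlier date (October 20, 1957) to the later (January 25, 1971):
Day-of-year of October 20, 1957: 293.
Day-of-year of January 25, 1971: 25.
1957 has 365 days, so 365 − 293 = 72 days remain in 1957.
Full years 1958–1970: 10 common + 3 leap = 10×365 + 3×366 = 4748 days.
Total: 72 + 4748 + 25 = 4845 days.
4845 mod 7 = 1, so 1 day before Monday is Sunday.

Sunday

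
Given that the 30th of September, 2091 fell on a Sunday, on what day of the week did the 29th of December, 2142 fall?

From September 30, 2091 to September 30, 2142: 51 years, of which 12 contain a Feb 29 — 39×365 + 12×366 = 18627 days.
(2100 is not a leap year (divisible by 100 but not 400).)
September 2142: 30 − 30 = 0 days remain.
Then October (31), November (30): 31 + 30 = 61 days.
December 1–29, 2142: 29 days.
Residual: 90 days.
Total: 18717 days.
18717 mod 7 = 6, so 6 days after Sunday is Saturday.

Saturday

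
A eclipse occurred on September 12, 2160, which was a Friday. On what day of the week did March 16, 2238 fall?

From September 12, 2160 to September 12, 2237: 77 years, of which 18 contain a Feb 29 — 59×365 + 18×366 = 28123 days.
(2200 is not a leap year (divisible by 100 but not 400).)
September 2237: 30 − 12 = 18 days remain.
Then October (31), November (30), December (31), January (31), February 2238 (28): 31 + 30 + 31 + 31 + 28 = 151 days.
March 1–16, 2238: 16 days.
Residual: 185 days.
Total: 28308 days.
28308 is a multiple of 7, so March 16, 2238 falls on the same weekday: Friday.

Friday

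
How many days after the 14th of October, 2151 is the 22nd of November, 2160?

3327

From October 14, 2151 to October 14, 2160: 9 years, of which 3 contain a Feb 29 — 6×365 + 3×366 = 3288 days.
October 2160: 31 − 14 = 17 days remain.
November 1–22, 2160: 22 days.
Residual: 39 days.
Total: 3327 days.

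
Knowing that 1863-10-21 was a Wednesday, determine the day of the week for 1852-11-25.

Thursday

Count forward from the earlier date (November 25, 1852) to the later (October 21, 1863):
From November 25, 1852 to November 25, 1862: 10 years, of which 2 contain a Feb 29 — 8×365 + 2×366 = 3652 days.
November 1862: 30 − 25 = 5 days remain.
Then 10 full months totalling 304 days.
October 1–21, 1863: 21 days.
Residual: 330 days.
Total: 3982 days.
3982 mod 7 = 6, so 6 days before Wednesday is Thursday.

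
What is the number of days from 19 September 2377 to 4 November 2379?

776

September 2377: 30 − 19 = 11 days remain.
Then 25 full months totalling 761 days.
November 1–4, 2379: 4 days.
Total: 11 + 761 + 4 = 776 days.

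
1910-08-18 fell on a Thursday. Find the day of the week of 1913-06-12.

Thursday

Day-of-year of August 18, 1910: 230.
Day-of-year of June 12, 1913: 163.
1910 has 365 days, so 365 − 230 = 135 days remain in 1910.
Full years: 1911: 365; 1912: 366. Sum = 731.
Total: 135 + 731 + 163 = 1029 days.
1029 is a multiple of 7, so 1913-06-12 falls on the same weekday: Thursday.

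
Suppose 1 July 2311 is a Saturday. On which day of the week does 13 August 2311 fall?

Sunday

July 2311: 31 − 1 = 30 days remain.
August 1–13, 2311: 13 days.
Total: 30 + 13 = 43 days.
43 mod 7 = 1, so 1 day after Saturday is Sunday.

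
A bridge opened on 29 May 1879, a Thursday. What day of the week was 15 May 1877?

Count forward from the earlier date (May 15, 1877) to the later (May 29, 1879):
May 15, 1877 → May 15, 1878: 365 days.
May 15, 1878 → May 15, 1879: 365 days.
Within May 1879: 29 − 15 = 14 days.
Total: 744 days.
744 mod 7 = 2, so 2 days before Thursday is Tuesday.

Tuesday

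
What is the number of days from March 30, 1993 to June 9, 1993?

March 1993: 31 − 30 = 1 day remains.
Then April (30), May (31): 30 + 31 = 61 days.
June 1–9, 1993: 9 days.
Total: 1 + 61 + 9 = 71 days.

71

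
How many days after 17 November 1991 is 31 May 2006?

Day-of-year of November 17, 1991: 321.
Day-of-year of May 31, 2006: 151.
1991 has 365 days, so 365 − 321 = 44 days remain in 1991.
Full years 1992–2005: 10 common + 4 leap = 10×365 + 4×366 = 5114 days.
Total: 44 + 5114 + 151 = 5309 days.

5309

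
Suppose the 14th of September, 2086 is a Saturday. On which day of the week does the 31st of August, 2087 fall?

Day-of-year of September 14, 2086: 257.
Day-of-year of August 31, 2087: 243.
2086 has 365 days, so 365 − 257 = 108 days remain in 2086.
Total: 108 + 243 = 351 days.
351 mod 7 = 1, so 1 day after Saturday is Sunday.

Sunday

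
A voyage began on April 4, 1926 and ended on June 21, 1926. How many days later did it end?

April 1926: 30 − 4 = 26 days remain.
Then May (31): 31 days.
June 1–21, 1926: 21 days.
Total: 26 + 31 + 21 = 78 days.

78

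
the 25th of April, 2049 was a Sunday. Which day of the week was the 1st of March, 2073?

Wednesday

Day-of-year of April 25, 2049: 115.
Day-of-year of March 1, 2073: 60.
2049 has 365 days, so 365 − 115 = 250 days remain in 2049.
Full years 2050–2072: 17 common + 6 leap = 17×365 + 6×366 = 8401 days.
Total: 250 + 8401 + 60 = 8711 days.
8711 mod 7 = 3, so 3 days after Sunday is Wednesday.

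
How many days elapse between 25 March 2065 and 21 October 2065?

210

March 2065: 31 − 25 = 6 days remain.
Then April (30), May (31), June (30), July (31), August (31), September (30): 30 + 31 + 30 + 31 + 31 + 30 = 183 days.
October 1–21, 2065: 21 days.
Total: 6 + 183 + 21 = 210 days.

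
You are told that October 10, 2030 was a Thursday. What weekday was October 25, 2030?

Friday

Within October 2030: 25 − 10 = 15 days.
15 mod 7 = 1, so 1 day after Thursday is Friday.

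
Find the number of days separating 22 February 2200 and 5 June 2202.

833

Day-of-year of February 22, 2200: 53.
Day-of-year of June 5, 2202: 156.
2200 has 365 days, so 365 − 53 = 312 days remain in 2200.
Full years: 2201: 365. Sum = 365.
Total: 312 + 365 + 156 = 833 days.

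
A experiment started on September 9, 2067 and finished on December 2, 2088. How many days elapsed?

7755

From September 9, 2067 to September 9, 2088: 21 years, of which 6 contain a Feb 29 — 15×365 + 6×366 = 7671 days.
September 2088: 30 − 9 = 21 days remain.
Then October (31), November (30): 31 + 30 = 61 days.
December 1–2, 2088: 2 days.
Residual: 84 days.
Total: 7755 days.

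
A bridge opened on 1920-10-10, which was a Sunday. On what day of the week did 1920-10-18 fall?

Monday

Within October 1920: 18 − 10 = 8 days.
8 mod 7 = 1, so 1 day after Sunday is Monday.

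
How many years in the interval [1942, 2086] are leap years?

36

Years divisible by 4: 1944, 1948, …, 2084 — 36 in all.
2000 is divisible by 400, so still leap.
No century exceptions apply. Count: 36.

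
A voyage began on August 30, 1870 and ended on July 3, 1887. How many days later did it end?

From August 30, 1870 to August 30, 1886: 16 years, of which 4 contain a Feb 29 — 12×365 + 4×366 = 5844 days.
August 1886: 31 − 30 = 1 day remains.
Then 10 full months totalling 303 days.
July 1–3, 1887: 3 days.
Residual: 307 days.
Total: 6151 days.

6151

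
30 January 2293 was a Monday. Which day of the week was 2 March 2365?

Tuesday

Day-of-year of January 30, 2293: 30.
Day-of-year of March 2, 2365: 61.
2293 has 365 days, so 365 − 30 = 335 days remain in 2293.
Full years 2294–2364: 54 common + 17 leap = 54×365 + 17×366 = 25932 days.
Total: 335 + 25932 + 61 = 26328 days.
26328 mod 7 = 1, so 1 day after Monday is Tuesday.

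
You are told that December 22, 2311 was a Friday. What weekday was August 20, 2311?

Count forward from the earlier date (August 20, 2311) to the later (December 22, 2311):
August 2311: 31 − 20 = 11 days remain.
Then September (30), October (31), November (30): 30 + 31 + 30 = 91 days.
December 1–22, 2311: 22 days.
Total: 11 + 91 + 22 = 124 days.
124 mod 7 = 5, so 5 days before Friday is Sunday.

Sunday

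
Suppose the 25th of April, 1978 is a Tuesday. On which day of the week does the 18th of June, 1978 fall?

April 1978: 30 − 25 = 5 days remain.
Then May (31): 31 days.
June 1–18, 1978: 18 days.
Total: 5 + 31 + 18 = 54 days.
54 mod 7 = 5, so 5 days after Tuesday is Sunday.

Sunday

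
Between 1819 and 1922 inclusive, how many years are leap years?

Years divisible by 4: 1820, 1824, …, 1920 — 26 in all.
Of these, 1900 is divisible by 100 but not 400, so not leap.
Leap years: 26 − 1 = 25.

25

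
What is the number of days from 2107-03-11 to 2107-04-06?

26

March 2107: 31 − 11 = 20 days remain.
April 1–6, 2107: 6 days.
Total: 20 + 6 = 26 days.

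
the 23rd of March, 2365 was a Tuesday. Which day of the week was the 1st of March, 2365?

Count forward from the earlier date (March 1, 2365) to the later (March 23, 2365):
Within March 2365: 23 − 1 = 22 days.
22 mod 7 = 1, so 1 day before Tuesday is Monday.

Monday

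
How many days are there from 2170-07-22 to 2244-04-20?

Day-of-year of July 22, 2170: 203.
Day-of-year of April 20, 2244: 111.
2170 has 365 days, so 365 − 203 = 162 days remain in 2170.
Full years 2171–2243: 56 common + 17 leap = 56×365 + 17×366 = 26662 days.
Total: 162 + 26662 + 111 = 26935 days.

26935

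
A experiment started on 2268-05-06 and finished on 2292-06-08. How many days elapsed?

From May 6, 2268 to May 6, 2292: 24 years, of which 6 contain a Feb 29 — 18×365 + 6×366 = 8766 days.
May 2292: 31 − 6 = 25 days remain.
June 1–8, 2292: 8 days.
Residual: 33 days.
Total: 8799 days.

8799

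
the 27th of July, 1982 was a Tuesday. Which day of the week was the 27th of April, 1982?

Tuesday

Count forward from the earlier date (April 27, 1982) to the later (July 27, 1982):
April 1982: 30 − 27 = 3 days remain.
Then May (31), June (30): 31 + 30 = 61 days.
July 1–27, 1982: 27 days.
Total: 3 + 61 + 27 = 91 days.
91 is a multiple of 7, so the 27th of April, 1982 falls on the same weekday: Tuesday.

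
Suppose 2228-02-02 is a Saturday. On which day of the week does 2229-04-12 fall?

February 2228: 29 − 2 = 27 days remain (2228 is a leap year, so February has 29 days).
Then 13 full months totalling 396 days.
April 1–12, 2229: 12 days.
Total: 27 + 396 + 12 = 435 days.
435 mod 7 = 1, so 1 day after Saturday is Sunday.

Sunday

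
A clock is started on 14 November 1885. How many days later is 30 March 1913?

9997

Day-of-year of November 14, 1885: 318.
Day-of-year of March 30, 1913: 89.
1885 has 365 days, so 365 − 318 = 47 days remain in 1885.
Full years 1886–1912: 21 common + 6 leap = 21×365 + 6×366 = 9861 days.
Total: 47 + 9861 + 89 = 9997 days.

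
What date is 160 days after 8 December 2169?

17 May 2170

Count 160 days after December 8, 2169:
December 2169: 31 − 8 = 23 days remain.
Then January (31), February 2170 (28), March (31), April (30): 31 + 28 + 31 + 30 = 120 days.
May 1–17, 2170: 17 days.
Residual: 160 days.
Total: 160 days.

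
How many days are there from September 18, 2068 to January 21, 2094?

Day-of-year of September 18, 2068: 262.
Day-of-year of January 21, 2094: 21.
2068 has 366 days, so 366 − 262 = 104 days remain in 2068.
Full years 2069–2093: 19 common + 6 leap = 19×365 + 6×366 = 9131 days.
Total: 104 + 9131 + 21 = 9256 days.

9256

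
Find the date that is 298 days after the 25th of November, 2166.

the 19th of September, 2167

Count 298 days after November 25, 2166:
Day-of-year of November 25, 2166: 329.
Day-of-year of September 19, 2167: 262.
2166 has 365 days, so 365 − 329 = 36 days remain in 2166.
Total: 36 + 262 = 298 days.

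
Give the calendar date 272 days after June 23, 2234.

March 22, 2235

Count 272 days after June 23, 2234:
June 2234: 30 − 23 = 7 days remain.
Then July (31), August (31), September (30), October (31), November (30), December (31), January (31), February 2235 (28): 31 + 31 + 30 + 31 + 30 + 31 + 31 + 28 = 243 days.
March 1–22, 2235: 22 days.
Total: 7 + 243 + 22 = 272 days.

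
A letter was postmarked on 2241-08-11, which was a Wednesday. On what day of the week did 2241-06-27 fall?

Count forward from the earlier date (June 27, 2241) to the later (August 11, 2241):
June 2241: 30 − 27 = 3 days remain.
Then July (31): 31 days.
August 1–11, 2241: 11 days.
Total: 3 + 31 + 11 = 45 days.
45 mod 7 = 3, so 3 days before Wednesday is Sunday.

Sunday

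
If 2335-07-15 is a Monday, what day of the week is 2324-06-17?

Tuesday

Count forward from the earlier date (June 17, 2324) to the later (July 15, 2335):
From June 17, 2324 to June 17, 2335: 11 years, of which 2 contain a Feb 29 — 9×365 + 2×366 = 4017 days.
June 2335: 30 − 17 = 13 days remain.
July 1–15, 2335: 15 days.
Residual: 28 days.
Total: 4045 days.
4045 mod 7 = 6, so 6 days before Monday is Tuesday.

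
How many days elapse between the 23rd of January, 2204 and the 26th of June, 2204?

155

January 2204: 31 − 23 = 8 days remain.
Then February 2204 (29), March (31), April (30), May (31): 29 + 31 + 30 + 31 = 121 days.
June 1–26, 2204: 26 days.
Total: 8 + 121 + 26 = 155 days.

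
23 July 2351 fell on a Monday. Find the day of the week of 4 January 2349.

Tuesday

Count forward from the earlier date (January 4, 2349) to the later (July 23, 2351):
January 4, 2349 → January 4, 2350: 365 days.
January 4, 2350 → January 4, 2351: 365 days.
January 2351: 31 − 4 = 27 days remain.
Then February 2351 (28), March (31), April (30), May (31), June (30): 28 + 31 + 30 + 31 + 30 = 150 days.
July 1–23, 2351: 23 days.
Residual: 200 days.
Total: 930 days.
930 mod 7 = 6, so 6 days before Monday is Tuesday.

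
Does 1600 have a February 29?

1600 is a leap year (divisible by 400).

Yes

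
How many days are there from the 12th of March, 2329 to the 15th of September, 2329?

March 2329: 31 − 12 = 19 days remain.
Then April (30), May (31), June (30), July (31), August (31): 30 + 31 + 30 + 31 + 31 = 153 days.
September 1–15, 2329: 15 days.
Total: 19 + 153 + 15 = 187 days.

187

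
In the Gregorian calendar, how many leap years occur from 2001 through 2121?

Years divisible by 4: 2004, 2008, …, 2120 — 30 in all.
Of these, 2100 is divisible by 100 but not 400, so not leap.
Leap years: 30 − 1 = 29.

29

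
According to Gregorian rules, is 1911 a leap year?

1911 is not a leap year.

No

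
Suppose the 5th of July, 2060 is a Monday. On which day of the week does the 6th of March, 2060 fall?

Count forward from the earlier date (March 6, 2060) to the later (July 5, 2060):
March 2060: 31 − 6 = 25 days remain.
Then April (30), May (31), June (30): 30 + 31 + 30 = 91 days.
July 1–5, 2060: 5 days.
Total: 25 + 91 + 5 = 121 days.
121 mod 7 = 2, so 2 days before Monday is Saturday.

Saturday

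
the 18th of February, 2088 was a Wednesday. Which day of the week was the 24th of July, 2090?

February 2088: 29 − 18 = 11 days remain (2088 is a leap year, so February has 29 days).
Then 28 full months totalling 852 days.
July 1–24, 2090: 24 days.
Total: 11 + 852 + 24 = 887 days.
887 mod 7 = 5, so 5 days after Wednesday is Monday.

Monday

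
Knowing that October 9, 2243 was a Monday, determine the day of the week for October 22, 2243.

Within October 2243: 22 − 9 = 13 days.
13 mod 7 = 6, so 6 days after Monday is Sunday.

Sunday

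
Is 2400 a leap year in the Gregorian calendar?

Yes

2400 is a leap year (divisible by 400).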